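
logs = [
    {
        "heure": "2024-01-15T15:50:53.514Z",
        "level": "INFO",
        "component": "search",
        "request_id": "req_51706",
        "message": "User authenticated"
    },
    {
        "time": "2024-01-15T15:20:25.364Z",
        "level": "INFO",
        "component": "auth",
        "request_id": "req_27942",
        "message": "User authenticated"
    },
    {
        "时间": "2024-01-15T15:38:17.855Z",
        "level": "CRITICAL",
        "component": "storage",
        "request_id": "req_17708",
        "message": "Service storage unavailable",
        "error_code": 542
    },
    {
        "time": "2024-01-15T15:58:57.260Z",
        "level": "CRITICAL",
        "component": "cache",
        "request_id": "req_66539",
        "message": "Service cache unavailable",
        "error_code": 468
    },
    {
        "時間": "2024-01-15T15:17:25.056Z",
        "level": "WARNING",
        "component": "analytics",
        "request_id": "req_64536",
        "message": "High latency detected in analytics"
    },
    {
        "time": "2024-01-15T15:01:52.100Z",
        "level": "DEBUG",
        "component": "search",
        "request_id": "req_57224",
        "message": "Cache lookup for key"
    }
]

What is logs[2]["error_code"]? 542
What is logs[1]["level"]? "INFO"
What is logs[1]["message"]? "User authenticated"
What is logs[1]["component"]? "auth"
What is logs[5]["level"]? "DEBUG"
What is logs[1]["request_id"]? "req_27942"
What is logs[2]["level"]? "CRITICAL"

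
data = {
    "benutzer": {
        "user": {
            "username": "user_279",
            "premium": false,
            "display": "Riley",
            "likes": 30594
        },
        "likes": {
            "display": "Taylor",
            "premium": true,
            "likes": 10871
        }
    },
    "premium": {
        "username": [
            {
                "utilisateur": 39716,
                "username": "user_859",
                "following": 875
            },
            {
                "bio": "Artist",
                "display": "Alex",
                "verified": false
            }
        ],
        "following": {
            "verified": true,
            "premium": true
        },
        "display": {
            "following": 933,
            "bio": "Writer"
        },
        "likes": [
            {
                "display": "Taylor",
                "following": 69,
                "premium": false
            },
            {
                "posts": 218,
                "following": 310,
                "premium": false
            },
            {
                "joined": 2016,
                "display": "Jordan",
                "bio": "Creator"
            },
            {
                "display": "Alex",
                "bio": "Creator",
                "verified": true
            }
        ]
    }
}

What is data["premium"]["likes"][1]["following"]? 310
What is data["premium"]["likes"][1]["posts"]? 218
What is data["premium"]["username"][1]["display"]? "Alex"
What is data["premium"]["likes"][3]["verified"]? True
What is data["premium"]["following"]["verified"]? True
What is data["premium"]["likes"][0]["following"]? 69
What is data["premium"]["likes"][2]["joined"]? 2016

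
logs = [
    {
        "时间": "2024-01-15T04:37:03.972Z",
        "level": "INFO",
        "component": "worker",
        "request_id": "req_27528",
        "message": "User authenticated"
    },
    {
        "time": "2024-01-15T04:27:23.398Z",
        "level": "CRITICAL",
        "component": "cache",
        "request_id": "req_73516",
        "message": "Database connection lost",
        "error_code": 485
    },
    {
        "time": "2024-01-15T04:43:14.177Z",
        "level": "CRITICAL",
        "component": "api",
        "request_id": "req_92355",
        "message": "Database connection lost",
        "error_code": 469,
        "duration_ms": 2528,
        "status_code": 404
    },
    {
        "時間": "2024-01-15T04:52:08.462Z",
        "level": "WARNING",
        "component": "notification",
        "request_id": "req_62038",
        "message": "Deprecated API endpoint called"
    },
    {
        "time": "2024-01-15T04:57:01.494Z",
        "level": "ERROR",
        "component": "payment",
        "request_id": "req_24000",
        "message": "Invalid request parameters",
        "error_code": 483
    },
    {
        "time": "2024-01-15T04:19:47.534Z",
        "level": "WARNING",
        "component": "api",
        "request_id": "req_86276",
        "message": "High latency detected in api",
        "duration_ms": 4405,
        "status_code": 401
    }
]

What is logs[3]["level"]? "WARNING"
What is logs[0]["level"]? "INFO"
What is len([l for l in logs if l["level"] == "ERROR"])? 1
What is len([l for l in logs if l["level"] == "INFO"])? 1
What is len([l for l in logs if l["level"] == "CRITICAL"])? 2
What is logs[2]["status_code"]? 404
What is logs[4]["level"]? "ERROR"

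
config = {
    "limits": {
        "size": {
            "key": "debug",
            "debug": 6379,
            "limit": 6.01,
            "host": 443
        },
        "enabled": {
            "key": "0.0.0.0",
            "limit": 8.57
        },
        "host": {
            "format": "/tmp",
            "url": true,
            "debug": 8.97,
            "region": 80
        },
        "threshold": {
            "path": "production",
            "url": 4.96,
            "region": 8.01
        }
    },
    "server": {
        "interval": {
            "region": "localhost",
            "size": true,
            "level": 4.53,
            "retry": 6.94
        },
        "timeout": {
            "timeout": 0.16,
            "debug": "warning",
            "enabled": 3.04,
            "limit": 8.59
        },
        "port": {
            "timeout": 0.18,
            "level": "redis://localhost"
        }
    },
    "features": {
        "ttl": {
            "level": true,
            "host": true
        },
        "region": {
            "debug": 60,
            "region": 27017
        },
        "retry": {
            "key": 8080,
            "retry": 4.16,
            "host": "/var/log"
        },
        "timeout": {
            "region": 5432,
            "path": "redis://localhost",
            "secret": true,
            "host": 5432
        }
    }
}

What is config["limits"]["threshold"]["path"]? "production"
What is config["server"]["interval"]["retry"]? 6.94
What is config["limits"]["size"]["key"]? "debug"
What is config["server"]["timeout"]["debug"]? "warning"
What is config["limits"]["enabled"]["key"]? "0.0.0.0"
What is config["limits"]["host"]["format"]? "/tmp"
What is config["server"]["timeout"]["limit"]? 8.59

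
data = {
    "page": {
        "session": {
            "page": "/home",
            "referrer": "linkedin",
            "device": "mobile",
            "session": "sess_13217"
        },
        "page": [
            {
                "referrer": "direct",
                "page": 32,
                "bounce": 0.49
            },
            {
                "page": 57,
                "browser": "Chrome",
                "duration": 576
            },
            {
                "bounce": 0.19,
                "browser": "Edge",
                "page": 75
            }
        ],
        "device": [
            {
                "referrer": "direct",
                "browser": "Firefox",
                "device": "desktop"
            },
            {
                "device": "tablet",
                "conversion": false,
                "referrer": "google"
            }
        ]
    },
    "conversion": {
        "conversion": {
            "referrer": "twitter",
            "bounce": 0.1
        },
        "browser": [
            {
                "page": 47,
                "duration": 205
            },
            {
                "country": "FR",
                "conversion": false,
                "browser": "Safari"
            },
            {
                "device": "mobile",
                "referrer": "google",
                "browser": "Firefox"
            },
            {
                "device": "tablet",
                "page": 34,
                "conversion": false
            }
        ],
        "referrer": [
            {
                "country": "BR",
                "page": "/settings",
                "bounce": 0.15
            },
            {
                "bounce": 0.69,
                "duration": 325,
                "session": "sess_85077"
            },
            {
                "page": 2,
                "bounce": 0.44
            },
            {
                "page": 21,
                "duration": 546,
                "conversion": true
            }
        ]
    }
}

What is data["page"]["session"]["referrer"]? "linkedin"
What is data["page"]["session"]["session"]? "sess_13217"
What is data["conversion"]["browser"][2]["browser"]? "Firefox"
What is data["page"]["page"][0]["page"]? 32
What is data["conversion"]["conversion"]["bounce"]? 0.1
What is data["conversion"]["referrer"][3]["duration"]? 546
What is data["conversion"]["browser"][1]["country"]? "FR"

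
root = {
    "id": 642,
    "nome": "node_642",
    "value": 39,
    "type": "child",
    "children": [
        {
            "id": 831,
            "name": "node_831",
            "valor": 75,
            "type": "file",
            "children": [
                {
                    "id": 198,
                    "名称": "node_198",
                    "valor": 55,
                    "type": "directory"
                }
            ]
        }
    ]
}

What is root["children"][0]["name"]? "node_831"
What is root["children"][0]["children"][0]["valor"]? 55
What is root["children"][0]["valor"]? 75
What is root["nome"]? "node_642"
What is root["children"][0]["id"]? 831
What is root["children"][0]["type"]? "file"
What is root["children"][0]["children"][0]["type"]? "directory"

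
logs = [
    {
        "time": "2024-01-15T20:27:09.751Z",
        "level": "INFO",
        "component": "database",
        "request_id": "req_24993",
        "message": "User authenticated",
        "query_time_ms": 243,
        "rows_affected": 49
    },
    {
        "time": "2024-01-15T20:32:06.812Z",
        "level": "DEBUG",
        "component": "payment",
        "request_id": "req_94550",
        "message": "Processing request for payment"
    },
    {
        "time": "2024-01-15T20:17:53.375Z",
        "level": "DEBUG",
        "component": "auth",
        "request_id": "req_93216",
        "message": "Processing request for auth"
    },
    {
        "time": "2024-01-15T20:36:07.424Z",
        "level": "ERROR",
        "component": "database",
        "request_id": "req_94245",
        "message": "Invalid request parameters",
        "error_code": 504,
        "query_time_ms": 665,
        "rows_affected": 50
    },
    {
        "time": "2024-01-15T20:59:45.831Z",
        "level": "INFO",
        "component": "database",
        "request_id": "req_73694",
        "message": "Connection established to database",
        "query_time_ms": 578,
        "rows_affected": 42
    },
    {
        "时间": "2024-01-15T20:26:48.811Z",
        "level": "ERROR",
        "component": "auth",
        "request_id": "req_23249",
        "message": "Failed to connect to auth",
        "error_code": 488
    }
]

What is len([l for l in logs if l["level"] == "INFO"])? 2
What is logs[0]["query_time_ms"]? 243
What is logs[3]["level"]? "ERROR"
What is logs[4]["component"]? "database"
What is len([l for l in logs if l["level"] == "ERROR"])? 2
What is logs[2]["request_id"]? "req_93216"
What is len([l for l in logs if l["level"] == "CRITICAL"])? 0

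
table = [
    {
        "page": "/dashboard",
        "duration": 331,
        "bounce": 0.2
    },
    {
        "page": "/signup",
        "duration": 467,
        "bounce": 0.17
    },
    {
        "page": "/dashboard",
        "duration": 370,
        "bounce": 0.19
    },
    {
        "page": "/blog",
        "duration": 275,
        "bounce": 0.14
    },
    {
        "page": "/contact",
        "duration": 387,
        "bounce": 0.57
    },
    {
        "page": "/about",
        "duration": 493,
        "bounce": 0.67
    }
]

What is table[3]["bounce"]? 0.14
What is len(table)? 6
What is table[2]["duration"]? 370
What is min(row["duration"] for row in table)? 275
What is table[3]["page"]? "/blog"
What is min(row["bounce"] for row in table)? 0.14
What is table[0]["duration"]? 331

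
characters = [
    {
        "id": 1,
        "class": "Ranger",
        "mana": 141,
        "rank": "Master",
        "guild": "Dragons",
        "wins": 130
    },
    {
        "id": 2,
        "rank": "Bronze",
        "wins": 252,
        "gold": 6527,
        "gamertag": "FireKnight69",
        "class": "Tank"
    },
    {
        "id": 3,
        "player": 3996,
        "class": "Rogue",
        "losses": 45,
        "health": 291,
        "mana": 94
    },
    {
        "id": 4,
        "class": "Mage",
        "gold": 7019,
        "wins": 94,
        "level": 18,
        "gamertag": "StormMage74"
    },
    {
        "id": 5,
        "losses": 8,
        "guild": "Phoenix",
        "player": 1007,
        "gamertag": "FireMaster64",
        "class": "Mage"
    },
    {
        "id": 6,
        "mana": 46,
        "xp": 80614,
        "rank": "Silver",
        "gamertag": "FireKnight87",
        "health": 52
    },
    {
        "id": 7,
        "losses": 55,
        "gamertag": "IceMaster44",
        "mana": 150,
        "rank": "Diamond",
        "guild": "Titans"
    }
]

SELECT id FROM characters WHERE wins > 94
[1, 2]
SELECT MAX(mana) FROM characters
150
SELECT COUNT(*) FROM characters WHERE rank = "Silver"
1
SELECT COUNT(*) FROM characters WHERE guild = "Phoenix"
1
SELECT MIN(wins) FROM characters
94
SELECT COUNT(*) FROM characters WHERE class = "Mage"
2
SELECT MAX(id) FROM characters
7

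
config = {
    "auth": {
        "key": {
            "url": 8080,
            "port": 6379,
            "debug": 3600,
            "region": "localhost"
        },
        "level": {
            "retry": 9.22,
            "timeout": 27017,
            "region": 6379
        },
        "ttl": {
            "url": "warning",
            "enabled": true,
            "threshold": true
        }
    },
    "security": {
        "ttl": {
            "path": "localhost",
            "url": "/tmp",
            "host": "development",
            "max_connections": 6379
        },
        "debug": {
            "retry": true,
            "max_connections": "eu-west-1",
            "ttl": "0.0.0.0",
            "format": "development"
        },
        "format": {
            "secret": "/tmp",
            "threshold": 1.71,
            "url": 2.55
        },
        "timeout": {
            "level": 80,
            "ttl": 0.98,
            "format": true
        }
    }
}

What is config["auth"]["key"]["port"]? 6379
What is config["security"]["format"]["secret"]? "/tmp"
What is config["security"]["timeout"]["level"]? 80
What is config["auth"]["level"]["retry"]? 9.22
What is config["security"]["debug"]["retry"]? True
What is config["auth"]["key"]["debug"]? 3600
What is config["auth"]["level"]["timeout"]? 27017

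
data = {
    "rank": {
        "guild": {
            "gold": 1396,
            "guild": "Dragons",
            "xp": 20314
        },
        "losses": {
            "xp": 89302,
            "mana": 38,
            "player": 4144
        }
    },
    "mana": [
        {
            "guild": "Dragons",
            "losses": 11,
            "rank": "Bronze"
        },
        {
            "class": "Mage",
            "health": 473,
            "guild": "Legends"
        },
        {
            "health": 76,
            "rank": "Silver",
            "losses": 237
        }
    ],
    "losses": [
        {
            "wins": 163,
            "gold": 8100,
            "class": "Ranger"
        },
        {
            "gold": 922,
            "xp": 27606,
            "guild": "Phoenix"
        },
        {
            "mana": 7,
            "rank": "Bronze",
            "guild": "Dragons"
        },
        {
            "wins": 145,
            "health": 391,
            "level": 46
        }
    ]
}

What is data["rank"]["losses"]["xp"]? 89302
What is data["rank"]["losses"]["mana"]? 38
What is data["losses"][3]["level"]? 46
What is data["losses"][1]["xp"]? 27606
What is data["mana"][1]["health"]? 473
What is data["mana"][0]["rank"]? "Bronze"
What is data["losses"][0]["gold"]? 8100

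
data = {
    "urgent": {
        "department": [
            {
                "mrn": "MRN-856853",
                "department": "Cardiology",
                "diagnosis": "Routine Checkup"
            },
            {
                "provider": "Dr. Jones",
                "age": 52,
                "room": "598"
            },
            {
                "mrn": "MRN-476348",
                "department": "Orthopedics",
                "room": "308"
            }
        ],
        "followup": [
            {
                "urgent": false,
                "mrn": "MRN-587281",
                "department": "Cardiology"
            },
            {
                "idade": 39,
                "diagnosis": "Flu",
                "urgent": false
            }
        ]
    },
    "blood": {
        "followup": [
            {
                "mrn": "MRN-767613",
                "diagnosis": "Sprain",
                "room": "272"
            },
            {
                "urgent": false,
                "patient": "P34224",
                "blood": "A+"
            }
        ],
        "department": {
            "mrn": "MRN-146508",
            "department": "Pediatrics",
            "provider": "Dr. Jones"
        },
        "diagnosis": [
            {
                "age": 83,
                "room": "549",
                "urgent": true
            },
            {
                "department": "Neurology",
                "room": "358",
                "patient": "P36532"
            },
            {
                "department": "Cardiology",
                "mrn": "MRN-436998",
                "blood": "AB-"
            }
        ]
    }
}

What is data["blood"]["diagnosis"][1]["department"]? "Neurology"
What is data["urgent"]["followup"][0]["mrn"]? "MRN-587281"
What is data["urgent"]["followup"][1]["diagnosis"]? "Flu"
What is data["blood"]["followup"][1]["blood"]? "A+"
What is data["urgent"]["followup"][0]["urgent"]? False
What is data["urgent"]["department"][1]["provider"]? "Dr. Jones"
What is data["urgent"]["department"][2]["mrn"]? "MRN-476348"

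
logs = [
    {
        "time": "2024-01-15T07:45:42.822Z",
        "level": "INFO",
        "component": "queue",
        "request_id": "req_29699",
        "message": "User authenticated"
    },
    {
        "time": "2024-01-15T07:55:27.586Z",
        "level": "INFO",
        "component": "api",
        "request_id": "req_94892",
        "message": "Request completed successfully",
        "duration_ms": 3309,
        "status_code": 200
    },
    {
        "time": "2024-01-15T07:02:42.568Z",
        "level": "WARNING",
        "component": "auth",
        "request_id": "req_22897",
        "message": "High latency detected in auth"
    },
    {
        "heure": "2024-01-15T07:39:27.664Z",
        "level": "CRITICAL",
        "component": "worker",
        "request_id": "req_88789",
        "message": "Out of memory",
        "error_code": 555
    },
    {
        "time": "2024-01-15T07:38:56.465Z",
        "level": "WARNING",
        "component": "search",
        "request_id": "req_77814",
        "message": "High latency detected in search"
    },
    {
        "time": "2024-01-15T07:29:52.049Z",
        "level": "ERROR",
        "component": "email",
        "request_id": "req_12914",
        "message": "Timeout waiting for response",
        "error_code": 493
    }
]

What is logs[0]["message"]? "User authenticated"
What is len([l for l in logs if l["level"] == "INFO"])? 2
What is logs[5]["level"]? "ERROR"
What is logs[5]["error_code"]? 493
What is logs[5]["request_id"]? "req_12914"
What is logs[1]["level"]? "INFO"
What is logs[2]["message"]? "High latency detected in auth"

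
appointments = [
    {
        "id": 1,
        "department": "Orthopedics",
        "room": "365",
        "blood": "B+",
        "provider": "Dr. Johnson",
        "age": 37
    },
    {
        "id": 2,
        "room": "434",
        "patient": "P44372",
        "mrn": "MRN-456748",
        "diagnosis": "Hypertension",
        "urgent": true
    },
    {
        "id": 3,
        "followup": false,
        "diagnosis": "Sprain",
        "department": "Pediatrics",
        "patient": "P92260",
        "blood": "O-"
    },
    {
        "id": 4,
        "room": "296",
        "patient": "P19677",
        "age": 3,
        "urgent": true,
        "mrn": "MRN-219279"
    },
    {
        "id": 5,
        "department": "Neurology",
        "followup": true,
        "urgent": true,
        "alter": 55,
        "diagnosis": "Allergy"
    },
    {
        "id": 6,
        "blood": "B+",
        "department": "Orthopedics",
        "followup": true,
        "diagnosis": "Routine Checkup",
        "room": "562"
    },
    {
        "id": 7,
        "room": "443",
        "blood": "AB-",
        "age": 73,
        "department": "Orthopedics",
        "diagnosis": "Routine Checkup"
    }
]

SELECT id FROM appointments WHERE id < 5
[1, 2, 3, 4]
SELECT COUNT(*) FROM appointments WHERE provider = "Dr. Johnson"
1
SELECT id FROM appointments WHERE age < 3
[]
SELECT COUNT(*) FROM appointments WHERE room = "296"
1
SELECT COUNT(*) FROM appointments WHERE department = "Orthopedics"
3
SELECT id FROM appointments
[1, 2, 3, 4, 5, 6, 7]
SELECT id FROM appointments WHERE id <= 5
[1, 2, 3, 4, 5]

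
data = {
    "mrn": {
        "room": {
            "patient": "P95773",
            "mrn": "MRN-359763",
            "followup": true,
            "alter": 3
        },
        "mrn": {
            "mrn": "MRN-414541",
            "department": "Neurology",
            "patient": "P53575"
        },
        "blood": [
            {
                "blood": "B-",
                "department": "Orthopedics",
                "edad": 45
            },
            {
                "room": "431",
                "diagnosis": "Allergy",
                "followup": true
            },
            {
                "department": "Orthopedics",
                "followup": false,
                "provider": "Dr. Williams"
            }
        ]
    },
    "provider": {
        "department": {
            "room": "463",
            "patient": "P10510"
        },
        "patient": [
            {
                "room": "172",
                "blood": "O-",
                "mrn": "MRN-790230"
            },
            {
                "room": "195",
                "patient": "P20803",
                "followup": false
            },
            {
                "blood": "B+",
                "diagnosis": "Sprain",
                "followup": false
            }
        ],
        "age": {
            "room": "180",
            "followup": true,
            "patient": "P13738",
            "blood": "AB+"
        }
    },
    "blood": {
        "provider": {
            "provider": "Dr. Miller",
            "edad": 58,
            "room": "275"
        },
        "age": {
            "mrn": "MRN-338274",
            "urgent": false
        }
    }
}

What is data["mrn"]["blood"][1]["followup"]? True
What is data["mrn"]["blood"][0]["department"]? "Orthopedics"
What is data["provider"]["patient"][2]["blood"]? "B+"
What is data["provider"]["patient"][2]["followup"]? False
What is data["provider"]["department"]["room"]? "463"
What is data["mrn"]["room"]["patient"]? "P95773"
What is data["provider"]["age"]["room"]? "180"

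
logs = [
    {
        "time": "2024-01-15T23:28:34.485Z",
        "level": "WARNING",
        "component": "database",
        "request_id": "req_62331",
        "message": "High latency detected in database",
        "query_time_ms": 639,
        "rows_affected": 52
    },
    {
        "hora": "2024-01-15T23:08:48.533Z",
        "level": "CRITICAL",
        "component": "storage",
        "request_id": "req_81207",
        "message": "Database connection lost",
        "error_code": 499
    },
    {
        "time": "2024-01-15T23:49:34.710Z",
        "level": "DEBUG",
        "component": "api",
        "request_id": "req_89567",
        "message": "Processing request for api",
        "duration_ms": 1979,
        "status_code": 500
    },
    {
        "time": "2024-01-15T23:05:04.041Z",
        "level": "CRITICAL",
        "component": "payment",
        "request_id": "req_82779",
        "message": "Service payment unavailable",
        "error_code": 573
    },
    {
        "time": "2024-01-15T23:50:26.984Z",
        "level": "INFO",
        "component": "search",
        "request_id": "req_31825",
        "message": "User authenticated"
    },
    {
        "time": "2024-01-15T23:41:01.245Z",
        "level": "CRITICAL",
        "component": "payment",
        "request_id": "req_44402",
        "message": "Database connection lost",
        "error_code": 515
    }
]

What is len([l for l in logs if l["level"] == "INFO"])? 1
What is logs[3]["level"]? "CRITICAL"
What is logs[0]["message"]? "High latency detected in database"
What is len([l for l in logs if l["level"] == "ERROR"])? 0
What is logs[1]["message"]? "Database connection lost"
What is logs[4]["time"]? "2024-01-15T23:50:26.984Z"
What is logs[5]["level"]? "CRITICAL"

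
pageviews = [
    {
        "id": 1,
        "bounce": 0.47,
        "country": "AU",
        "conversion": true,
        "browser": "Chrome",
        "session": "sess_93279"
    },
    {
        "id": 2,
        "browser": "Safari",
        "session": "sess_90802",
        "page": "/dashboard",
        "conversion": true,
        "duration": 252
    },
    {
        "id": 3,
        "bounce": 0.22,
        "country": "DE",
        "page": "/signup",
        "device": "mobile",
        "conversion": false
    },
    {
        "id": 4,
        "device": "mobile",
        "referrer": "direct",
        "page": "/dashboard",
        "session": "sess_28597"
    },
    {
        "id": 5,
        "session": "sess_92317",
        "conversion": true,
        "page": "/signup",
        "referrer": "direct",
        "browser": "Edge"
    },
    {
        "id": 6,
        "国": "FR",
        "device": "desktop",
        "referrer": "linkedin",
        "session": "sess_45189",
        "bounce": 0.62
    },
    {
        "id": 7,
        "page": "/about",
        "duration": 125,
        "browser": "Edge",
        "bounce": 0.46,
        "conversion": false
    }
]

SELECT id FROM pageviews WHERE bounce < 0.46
[3]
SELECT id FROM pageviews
[1, 2, 3, 4, 5, 6, 7]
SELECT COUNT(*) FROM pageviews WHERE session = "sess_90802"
1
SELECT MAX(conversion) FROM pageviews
True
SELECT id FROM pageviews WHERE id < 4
[1, 2, 3]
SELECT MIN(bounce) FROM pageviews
0.22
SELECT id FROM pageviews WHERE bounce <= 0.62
[1, 3, 6, 7]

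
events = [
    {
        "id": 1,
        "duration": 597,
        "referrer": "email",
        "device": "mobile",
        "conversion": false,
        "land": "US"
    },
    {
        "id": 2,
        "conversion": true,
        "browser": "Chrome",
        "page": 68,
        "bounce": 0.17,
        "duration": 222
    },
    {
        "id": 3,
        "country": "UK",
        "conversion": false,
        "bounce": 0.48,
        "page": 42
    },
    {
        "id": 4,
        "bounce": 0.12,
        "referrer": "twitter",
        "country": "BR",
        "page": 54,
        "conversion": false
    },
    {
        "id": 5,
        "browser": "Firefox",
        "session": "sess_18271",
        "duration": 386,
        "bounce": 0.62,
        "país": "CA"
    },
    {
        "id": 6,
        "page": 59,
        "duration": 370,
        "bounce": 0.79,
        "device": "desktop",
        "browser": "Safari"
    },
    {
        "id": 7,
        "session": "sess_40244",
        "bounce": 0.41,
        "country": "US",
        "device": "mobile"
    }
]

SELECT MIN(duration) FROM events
222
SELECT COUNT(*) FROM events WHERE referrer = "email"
1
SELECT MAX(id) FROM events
7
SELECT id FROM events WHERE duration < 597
[2, 5, 6]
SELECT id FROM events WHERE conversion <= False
[1, 3, 4]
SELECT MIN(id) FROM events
1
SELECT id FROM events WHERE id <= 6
[1, 2, 3, 4, 5, 6]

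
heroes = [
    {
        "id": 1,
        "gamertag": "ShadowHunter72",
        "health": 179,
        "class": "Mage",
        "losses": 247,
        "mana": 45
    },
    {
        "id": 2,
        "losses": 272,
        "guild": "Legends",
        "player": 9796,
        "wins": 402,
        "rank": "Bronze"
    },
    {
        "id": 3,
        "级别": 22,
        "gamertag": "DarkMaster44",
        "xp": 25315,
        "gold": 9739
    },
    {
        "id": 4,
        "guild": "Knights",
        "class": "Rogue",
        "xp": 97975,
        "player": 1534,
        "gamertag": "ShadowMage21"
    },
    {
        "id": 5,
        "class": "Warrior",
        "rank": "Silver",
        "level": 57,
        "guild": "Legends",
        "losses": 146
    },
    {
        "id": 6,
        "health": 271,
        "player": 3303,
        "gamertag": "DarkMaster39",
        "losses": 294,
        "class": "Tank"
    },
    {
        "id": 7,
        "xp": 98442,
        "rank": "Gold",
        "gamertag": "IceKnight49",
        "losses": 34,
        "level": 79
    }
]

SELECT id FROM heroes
[1, 2, 3, 4, 5, 6, 7]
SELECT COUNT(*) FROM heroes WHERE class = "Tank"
1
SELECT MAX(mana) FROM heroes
45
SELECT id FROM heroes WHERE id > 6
[7]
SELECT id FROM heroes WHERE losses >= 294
[6]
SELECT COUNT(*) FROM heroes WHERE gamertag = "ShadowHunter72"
1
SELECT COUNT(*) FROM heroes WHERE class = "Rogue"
1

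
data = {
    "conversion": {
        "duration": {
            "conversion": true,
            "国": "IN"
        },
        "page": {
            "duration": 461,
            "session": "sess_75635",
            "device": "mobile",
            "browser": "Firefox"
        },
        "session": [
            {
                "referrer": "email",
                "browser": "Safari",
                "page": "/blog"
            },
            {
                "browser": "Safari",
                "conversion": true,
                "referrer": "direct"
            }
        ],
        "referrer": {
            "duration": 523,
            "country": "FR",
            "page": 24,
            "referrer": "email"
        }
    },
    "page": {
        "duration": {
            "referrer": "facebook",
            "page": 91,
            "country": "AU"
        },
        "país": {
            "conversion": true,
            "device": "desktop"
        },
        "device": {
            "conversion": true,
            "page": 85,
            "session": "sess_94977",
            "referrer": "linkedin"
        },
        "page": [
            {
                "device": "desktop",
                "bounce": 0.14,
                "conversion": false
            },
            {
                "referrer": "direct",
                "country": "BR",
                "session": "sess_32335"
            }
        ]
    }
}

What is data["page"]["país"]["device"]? "desktop"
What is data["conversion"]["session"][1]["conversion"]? True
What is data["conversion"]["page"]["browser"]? "Firefox"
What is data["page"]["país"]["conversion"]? True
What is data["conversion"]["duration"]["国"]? "IN"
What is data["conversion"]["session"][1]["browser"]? "Safari"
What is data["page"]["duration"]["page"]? 91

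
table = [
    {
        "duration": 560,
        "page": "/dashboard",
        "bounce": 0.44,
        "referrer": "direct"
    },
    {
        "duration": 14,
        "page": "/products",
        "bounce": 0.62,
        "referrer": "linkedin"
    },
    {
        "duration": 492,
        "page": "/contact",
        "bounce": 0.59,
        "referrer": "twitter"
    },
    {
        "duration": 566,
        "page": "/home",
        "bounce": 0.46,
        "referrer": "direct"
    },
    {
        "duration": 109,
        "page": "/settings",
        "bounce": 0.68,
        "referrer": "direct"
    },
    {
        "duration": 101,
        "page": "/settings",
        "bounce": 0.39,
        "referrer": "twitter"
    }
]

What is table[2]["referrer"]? "twitter"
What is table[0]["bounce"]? 0.44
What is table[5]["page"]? "/settings"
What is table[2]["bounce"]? 0.59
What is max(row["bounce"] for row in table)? 0.68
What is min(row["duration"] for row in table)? 14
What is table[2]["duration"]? 492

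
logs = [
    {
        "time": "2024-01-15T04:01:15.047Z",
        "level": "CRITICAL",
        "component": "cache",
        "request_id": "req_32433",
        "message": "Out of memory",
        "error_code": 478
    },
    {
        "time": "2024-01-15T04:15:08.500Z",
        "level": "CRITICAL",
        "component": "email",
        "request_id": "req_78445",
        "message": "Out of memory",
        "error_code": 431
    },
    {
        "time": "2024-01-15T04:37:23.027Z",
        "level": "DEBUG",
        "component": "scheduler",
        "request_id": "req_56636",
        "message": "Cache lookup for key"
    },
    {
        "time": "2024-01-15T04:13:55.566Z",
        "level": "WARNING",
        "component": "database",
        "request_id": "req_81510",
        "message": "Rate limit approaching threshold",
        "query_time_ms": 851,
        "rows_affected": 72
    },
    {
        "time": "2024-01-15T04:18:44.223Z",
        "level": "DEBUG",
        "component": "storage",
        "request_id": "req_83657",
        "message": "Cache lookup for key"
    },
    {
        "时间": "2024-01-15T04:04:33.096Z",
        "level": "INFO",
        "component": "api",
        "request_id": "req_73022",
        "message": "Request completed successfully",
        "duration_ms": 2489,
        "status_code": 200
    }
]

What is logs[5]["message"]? "Request completed successfully"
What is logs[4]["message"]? "Cache lookup for key"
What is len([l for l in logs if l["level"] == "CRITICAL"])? 2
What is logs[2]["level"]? "DEBUG"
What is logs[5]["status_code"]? 200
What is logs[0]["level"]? "CRITICAL"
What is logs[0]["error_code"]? 478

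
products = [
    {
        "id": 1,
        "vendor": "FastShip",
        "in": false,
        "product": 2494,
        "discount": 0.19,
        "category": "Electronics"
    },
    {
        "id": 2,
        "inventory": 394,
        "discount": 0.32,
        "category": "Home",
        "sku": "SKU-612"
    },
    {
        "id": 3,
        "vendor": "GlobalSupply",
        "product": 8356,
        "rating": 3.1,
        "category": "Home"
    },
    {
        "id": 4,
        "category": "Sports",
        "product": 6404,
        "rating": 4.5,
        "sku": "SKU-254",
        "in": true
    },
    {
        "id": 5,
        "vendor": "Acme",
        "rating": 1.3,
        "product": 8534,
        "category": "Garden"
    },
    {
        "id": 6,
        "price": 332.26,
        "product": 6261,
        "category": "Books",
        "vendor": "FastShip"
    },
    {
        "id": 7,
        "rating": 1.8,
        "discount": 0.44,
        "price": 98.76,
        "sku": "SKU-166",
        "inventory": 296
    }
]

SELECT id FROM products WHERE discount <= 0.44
[1, 2, 7]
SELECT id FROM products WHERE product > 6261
[3, 4, 5]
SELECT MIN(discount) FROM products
0.19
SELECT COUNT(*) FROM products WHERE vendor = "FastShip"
2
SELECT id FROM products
[1, 2, 3, 4, 5, 6, 7]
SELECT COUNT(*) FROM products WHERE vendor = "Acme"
1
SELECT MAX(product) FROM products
8534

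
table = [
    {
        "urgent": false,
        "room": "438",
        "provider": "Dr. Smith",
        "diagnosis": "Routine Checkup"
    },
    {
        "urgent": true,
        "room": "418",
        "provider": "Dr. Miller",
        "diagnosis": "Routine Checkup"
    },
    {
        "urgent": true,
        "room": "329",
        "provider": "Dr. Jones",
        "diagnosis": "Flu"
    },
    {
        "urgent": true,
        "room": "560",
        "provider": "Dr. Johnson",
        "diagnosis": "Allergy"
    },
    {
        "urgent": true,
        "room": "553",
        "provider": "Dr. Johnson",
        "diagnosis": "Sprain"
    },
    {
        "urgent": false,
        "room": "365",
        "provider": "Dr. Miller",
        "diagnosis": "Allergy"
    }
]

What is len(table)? 6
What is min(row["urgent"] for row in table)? False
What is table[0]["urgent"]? False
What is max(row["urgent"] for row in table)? True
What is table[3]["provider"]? "Dr. Johnson"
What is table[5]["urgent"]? False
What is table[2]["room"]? "329"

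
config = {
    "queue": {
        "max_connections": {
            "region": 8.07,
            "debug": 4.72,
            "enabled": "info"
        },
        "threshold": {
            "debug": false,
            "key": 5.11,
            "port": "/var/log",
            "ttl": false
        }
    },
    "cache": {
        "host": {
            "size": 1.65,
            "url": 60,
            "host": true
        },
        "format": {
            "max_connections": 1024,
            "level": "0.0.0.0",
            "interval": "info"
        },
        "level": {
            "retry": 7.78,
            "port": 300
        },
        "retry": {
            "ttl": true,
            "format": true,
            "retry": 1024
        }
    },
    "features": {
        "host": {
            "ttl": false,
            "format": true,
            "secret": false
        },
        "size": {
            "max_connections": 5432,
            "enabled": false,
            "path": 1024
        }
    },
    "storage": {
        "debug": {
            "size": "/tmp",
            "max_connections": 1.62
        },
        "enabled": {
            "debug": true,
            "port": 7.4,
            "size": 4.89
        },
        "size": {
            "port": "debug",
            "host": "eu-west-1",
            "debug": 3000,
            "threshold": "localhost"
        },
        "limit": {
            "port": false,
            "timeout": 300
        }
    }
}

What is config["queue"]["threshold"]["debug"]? False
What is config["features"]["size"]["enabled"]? False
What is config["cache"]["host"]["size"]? 1.65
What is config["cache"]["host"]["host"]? True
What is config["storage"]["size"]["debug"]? 3000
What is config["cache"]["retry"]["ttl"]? True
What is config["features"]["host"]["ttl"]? False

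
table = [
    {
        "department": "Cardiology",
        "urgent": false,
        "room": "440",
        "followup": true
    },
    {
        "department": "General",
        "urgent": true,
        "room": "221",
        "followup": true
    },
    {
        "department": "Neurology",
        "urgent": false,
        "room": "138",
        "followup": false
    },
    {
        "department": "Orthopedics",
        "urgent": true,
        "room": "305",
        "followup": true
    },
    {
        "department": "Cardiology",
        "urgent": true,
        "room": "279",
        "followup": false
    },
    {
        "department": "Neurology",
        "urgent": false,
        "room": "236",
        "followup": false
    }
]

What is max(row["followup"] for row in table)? True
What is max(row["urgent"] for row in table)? True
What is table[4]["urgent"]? True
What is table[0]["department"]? "Cardiology"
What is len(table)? 6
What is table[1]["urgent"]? True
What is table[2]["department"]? "Neurology"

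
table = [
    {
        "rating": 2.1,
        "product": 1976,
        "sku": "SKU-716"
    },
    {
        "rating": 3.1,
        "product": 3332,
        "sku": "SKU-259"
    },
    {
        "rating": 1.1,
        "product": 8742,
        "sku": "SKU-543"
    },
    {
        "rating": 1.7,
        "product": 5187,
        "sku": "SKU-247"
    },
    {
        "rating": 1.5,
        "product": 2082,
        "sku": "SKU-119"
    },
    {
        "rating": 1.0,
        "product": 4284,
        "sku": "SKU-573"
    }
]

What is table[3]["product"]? 5187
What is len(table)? 6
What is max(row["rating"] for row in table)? 3.1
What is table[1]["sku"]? "SKU-259"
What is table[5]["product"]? 4284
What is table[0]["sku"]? "SKU-716"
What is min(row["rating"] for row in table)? 1.0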